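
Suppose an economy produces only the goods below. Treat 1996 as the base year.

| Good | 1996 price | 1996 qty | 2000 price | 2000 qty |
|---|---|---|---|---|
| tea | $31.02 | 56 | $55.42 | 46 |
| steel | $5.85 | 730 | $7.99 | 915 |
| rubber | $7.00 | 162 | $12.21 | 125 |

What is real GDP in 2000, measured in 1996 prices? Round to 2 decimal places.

Real GDP 2000 = Σ (p_1996 × q_2000) = 31.02·46 + 5.85·915 + 7.00·125 = 7654.67.

$7654.67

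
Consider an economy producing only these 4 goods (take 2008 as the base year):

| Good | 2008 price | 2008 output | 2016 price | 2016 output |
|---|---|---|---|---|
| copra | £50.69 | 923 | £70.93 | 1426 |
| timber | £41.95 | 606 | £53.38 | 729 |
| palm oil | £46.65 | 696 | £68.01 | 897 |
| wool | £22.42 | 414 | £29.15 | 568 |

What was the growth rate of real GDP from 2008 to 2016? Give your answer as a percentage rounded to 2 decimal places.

Real GDP 2008 = Nominal GDP 2008 = 50.69·923 + 41.95·606 + 46.65·696 + 22.42·414 = 113958.85.
Real GDP 2016 (at 2008 prices) = 50.69·1426 + 41.95·729 + 46.65·897 + 22.42·568 = 157445.10.
Real growth = 157445.10/113958.85 − 1 = 0.3816.

38.16%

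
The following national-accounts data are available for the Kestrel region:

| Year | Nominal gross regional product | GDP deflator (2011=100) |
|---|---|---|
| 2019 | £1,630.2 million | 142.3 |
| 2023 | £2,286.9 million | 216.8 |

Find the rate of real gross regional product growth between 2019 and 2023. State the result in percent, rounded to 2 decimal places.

Deflate each year: 2019 → 1630.2/1.423 = 1145.61; 2023 → 2286.9/2.168 = 1054.84.
So real gross regional product changed by 1054.84/1145.61 − 1 = -0.0792, i.e. -7.92%.

-7.92%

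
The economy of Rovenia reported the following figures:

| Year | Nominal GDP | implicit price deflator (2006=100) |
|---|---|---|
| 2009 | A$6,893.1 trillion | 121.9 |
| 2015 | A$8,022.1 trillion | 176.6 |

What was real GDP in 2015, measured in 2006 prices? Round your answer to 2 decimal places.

Real GDP = Nominal / (implicit price deflator/100) = 8022.1 / 1.766 = 4542.53.

A$4,542.53 trillion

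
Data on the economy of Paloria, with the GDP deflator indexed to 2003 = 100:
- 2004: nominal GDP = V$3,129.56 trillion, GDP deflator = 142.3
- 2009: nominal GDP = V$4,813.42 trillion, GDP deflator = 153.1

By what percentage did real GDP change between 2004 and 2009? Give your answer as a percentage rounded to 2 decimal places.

Deflate each year: 2004 → 3129.56/1.423 = 2199.27; 2009 → 4813.42/1.531 = 3143.97.
So real GDP changed by 3143.97/2199.27 − 1 = 0.4296, i.e. 42.96%.

42.96%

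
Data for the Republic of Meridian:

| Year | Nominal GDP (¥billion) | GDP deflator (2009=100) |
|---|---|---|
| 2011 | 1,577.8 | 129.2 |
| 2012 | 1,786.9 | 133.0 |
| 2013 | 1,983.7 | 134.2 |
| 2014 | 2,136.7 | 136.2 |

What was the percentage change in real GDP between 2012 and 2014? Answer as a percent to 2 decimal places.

Real GDP 2012 = 1786.9/1.330 = 1343.53.
Real GDP 2014 = 2136.7/1.362 = 1568.80.
Change = 1568.80/1343.53 − 1 = 0.1677.

16.77%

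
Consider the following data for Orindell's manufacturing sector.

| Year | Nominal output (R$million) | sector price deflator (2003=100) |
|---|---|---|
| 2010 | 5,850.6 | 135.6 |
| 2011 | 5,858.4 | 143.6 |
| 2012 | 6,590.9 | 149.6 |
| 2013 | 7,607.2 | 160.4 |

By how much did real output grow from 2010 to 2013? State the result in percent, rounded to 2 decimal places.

9.92%

Real output 2010 = 5850.6/1.356 = 4314.60.
Real output 2013 = 7607.2/1.604 = 4742.64.
Change = 4742.64/4314.60 − 1 = 0.0992.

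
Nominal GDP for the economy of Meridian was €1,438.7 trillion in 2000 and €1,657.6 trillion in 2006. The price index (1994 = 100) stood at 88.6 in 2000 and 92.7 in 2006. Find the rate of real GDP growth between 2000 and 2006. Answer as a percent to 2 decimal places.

Deflate each year: 2000 → 1438.7/0.886 = 1623.81; 2006 → 1657.6/0.927 = 1788.13.
So real GDP changed by 1788.13/1623.81 − 1 = 0.1012, i.e. 10.12%.

10.12%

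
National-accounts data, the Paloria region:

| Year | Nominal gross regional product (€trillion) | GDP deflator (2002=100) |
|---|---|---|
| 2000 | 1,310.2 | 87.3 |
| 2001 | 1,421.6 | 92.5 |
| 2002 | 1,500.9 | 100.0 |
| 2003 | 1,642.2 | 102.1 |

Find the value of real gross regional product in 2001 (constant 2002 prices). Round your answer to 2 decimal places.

Real gross regional product 2001 = 1421.6 / 0.925 = 1536.86.

€1,536.86 trillion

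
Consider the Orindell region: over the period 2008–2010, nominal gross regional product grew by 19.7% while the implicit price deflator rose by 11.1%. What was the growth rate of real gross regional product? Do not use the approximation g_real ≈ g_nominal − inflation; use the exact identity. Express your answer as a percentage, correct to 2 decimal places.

7.74%

(1 + g_nom) = (1 + g_real)(1 + π), so g_real = 1.1970 / 1.1110 − 1 = 0.07741.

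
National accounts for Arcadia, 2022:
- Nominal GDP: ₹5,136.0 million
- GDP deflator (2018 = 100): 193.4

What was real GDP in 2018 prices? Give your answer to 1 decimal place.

Real GDP = Nominal / (GDP deflator/100) = 5136.0 / 1.934 = 2655.64.

₹2,655.6 million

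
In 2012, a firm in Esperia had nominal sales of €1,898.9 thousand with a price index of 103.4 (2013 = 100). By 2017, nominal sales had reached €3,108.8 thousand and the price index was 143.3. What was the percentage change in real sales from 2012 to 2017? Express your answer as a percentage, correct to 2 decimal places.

18.13%

Deflate each year: 2012 → 1898.9/1.034 = 1836.46; 2017 → 3108.8/1.433 = 2169.43.
So real sales changed by 2169.43/1836.46 − 1 = 0.1813, i.e. 18.13%.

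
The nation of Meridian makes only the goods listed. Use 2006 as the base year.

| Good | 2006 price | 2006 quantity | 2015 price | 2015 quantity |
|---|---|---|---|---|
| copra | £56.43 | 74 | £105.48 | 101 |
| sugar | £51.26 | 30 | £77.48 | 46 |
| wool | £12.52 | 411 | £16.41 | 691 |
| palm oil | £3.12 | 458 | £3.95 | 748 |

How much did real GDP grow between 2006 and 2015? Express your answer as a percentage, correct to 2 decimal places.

Real GDP 2006 = Nominal GDP 2006 = 56.43·74 + 51.26·30 + 12.52·411 + 3.12·458 = 12288.30.
Real GDP 2015 (at 2006 prices) = 56.43·101 + 51.26·46 + 12.52·691 + 3.12·748 = 19042.47.
Real growth = 19042.47/12288.30 − 1 = 0.5496.

54.96%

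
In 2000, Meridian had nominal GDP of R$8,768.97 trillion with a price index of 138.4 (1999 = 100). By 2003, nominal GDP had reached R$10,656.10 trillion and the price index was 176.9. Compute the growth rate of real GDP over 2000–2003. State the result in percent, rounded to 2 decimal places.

-4.93%

Real GDP 2000 = 8768.97 / 1.384 = 6335.96.
Real GDP 2003 = 10656.10 / 1.769 = 6023.80.
Real growth = 6023.80 / 6335.96 − 1 = -0.0493.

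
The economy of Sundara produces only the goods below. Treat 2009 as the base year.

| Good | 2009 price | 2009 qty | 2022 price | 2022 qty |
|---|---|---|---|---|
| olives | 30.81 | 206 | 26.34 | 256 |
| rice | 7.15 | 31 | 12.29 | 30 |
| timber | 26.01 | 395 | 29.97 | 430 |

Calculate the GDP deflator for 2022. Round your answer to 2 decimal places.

103.70

Nominal GDP 2022 = 26.34·256 + 12.29·30 + 29.97·430 = 19998.84.
Real GDP 2022 (at 2009 prices) = 30.81·256 + 7.15·30 + 26.01·430 = 19286.16.
Deflator = Nominal/Real × 100 = 19998.84/19286.16 × 100 = 103.695.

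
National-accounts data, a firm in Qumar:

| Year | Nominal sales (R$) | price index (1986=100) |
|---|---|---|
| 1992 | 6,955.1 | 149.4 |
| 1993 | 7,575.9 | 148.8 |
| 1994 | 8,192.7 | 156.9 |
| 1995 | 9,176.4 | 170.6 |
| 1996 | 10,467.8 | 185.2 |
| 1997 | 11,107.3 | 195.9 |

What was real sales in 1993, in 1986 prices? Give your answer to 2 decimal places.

Real sales 1993 = 7575.9 / 1.488 = 5091.33.

R$5,091.33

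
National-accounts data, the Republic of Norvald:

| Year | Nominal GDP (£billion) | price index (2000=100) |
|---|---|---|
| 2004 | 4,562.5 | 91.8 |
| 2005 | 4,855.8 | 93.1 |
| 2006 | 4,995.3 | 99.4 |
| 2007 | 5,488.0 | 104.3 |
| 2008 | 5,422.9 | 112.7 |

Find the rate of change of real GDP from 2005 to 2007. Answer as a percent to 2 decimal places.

Real GDP 2005 = 4855.8/0.931 = 5215.68.
Real GDP 2007 = 5488.0/1.043 = 5261.74.
Change = 5261.74/5215.68 − 1 = 0.0088.

0.88%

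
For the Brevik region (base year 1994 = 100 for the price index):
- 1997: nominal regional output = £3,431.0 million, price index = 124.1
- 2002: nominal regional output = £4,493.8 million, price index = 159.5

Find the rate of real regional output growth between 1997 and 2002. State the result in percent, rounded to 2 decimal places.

Real regional output 1997 = 3431.0 / 1.241 = 2764.71.
Real regional output 2002 = 4493.8 / 1.595 = 2817.43.
Real growth = 2817.43 / 2764.71 − 1 = 0.0191.

1.91%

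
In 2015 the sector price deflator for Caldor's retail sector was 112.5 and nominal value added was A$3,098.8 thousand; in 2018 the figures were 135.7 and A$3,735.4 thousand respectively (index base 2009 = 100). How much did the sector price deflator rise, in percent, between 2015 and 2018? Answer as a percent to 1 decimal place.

20.6%

Price-level change = 135.7 / 112.5 − 1 = 0.2062.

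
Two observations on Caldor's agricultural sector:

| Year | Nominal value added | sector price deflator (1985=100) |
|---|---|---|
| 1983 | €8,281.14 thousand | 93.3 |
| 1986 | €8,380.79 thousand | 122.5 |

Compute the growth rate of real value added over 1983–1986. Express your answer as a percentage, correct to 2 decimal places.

Deflate each year: 1983 → 8281.14/0.933 = 8875.82; 1986 → 8380.79/1.225 = 6841.46.
So real value added changed by 6841.46/8875.82 − 1 = -0.2292, i.e. -22.92%.

-22.92%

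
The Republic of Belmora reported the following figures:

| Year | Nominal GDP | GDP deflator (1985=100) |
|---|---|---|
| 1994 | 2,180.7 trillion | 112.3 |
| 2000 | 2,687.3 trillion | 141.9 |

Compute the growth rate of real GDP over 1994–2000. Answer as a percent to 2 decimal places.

-2.47%

Real GDP 1994 = 2180.7 / 1.123 = 1941.85.
Real GDP 2000 = 2687.3 / 1.419 = 1893.80.
Real growth = 1893.80 / 1941.85 − 1 = -0.0247.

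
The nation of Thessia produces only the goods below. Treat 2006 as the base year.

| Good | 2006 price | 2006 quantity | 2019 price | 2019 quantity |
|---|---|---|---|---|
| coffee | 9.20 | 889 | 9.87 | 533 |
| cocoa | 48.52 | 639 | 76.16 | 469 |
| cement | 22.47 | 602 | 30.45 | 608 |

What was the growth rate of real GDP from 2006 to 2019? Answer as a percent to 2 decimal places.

Real GDP 2006 = Nominal GDP 2006 = 9.20·889 + 48.52·639 + 22.47·602 = 52710.02.
Real GDP 2019 (at 2006 prices) = 9.20·533 + 48.52·469 + 22.47·608 = 41321.24.
Real growth = 41321.24/52710.02 − 1 = -0.2161.

-21.61%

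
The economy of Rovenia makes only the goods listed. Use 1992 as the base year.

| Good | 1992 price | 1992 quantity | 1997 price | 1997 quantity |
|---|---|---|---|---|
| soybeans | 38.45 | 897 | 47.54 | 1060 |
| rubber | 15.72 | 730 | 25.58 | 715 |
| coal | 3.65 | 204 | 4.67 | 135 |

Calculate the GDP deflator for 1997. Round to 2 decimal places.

132.05

Nominal GDP 1997 = 47.54·1060 + 25.58·715 + 4.67·135 = 69312.55.
Real GDP 1997 (at 1992 prices) = 38.45·1060 + 15.72·715 + 3.65·135 = 52489.55.
Deflator = Nominal/Real × 100 = 69312.55/52489.55 × 100 = 132.050.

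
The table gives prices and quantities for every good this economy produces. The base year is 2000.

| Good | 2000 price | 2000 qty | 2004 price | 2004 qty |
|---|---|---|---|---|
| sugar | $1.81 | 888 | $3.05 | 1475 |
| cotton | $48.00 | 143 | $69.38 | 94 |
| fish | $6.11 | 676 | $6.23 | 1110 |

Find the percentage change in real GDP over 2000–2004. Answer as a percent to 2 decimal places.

Real GDP 2000 = Nominal GDP 2000 = 1.81·888 + 48.00·143 + 6.11·676 = 12601.64.
Real GDP 2004 (at 2000 prices) = 1.81·1475 + 48.00·94 + 6.11·1110 = 13963.85.
Real growth = 13963.85/12601.64 − 1 = 0.1081.

10.81%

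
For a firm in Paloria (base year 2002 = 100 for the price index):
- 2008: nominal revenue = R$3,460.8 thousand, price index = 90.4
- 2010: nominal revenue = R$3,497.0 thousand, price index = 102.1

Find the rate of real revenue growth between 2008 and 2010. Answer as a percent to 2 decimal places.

Real revenue 2008 = 3460.8 / 0.904 = 3828.32.
Real revenue 2010 = 3497.0 / 1.021 = 3425.07.
Real growth = 3425.07 / 3828.32 − 1 = -0.1053.

-10.53%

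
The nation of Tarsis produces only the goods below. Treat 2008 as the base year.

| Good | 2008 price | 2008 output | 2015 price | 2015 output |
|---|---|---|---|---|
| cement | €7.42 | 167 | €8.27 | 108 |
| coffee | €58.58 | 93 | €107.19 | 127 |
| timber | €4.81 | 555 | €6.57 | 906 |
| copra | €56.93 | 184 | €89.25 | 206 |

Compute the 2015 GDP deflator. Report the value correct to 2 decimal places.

Nominal GDP 2015 = 8.27·108 + 107.19·127 + 6.57·906 + 89.25·206 = 38844.21.
Real GDP 2015 (at 2008 prices) = 7.42·108 + 58.58·127 + 4.81·906 + 56.93·206 = 24326.46.
Deflator = Nominal/Real × 100 = 38844.21/24326.46 × 100 = 159.679.

159.68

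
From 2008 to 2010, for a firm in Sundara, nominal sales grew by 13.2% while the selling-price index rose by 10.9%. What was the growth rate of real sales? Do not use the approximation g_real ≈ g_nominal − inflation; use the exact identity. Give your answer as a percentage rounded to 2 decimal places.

2.07%

(1 + g_nom) = (1 + g_real)(1 + π), so g_real = 1.1320 / 1.1090 − 1 = 0.02074.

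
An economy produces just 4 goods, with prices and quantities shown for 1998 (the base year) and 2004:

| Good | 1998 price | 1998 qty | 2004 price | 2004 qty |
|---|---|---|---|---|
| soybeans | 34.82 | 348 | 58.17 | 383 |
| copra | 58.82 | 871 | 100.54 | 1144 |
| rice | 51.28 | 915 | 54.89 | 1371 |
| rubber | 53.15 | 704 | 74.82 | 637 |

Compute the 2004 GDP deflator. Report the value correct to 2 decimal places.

Nominal GDP 2004 = 58.17·383 + 100.54·1144 + 54.89·1371 + 74.82·637 = 260211.40.
Real GDP 2004 (at 1998 prices) = 34.82·383 + 58.82·1144 + 51.28·1371 + 53.15·637 = 184787.57.
Deflator = Nominal/Real × 100 = 260211.40/184787.57 × 100 = 140.817.

140.82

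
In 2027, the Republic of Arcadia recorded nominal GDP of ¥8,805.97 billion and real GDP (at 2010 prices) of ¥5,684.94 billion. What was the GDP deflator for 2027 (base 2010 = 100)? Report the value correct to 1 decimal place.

154.9

GDP deflator = (Nominal / Real) × 100 = 8805.97 / 5684.94 × 100 = 154.90.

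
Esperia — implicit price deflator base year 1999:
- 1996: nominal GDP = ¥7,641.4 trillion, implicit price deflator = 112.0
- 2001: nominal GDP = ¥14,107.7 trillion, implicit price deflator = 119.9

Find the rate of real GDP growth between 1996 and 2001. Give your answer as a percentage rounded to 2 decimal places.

Real GDP 1996 = 7641.4 / 1.120 = 6822.68.
Real GDP 2001 = 14107.7 / 1.199 = 11766.22.
Real growth = 11766.22 / 6822.68 − 1 = 0.7246.

72.46%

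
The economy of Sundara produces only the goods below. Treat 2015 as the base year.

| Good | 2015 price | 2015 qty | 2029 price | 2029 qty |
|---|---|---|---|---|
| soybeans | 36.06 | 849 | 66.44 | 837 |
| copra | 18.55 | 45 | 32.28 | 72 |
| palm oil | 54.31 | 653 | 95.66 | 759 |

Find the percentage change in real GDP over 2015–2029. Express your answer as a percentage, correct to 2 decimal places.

8.71%

Real GDP 2015 = Nominal GDP 2015 = 36.06·849 + 18.55·45 + 54.31·653 = 66914.12.
Real GDP 2029 (at 2015 prices) = 36.06·837 + 18.55·72 + 54.31·759 = 72739.11.
Real growth = 72739.11/66914.12 − 1 = 0.0871.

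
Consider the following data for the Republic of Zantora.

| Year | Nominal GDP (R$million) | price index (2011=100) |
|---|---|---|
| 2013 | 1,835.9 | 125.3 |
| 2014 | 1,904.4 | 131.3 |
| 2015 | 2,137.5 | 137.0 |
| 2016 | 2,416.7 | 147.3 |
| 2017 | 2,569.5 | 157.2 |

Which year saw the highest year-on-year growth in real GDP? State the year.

2015

2014: real = 1904.4/1.313 = 1450.42; growth vs 2013 (1465.20) = -1.01%.
2015: real = 2137.5/1.370 = 1560.22; growth vs 2014 (1450.42) = 7.57%.
2016: real = 2416.7/1.473 = 1640.67; growth vs 2015 (1560.22) = 5.16%.
2017: real = 2569.5/1.572 = 1634.54; growth vs 2016 (1640.67) = -0.37%.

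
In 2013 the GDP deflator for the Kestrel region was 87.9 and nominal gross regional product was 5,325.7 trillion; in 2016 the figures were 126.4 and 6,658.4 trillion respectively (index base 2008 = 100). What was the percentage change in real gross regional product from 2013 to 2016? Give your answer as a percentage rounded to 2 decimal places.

-13.06%

Real gross regional product 2013 = 5325.7 / 0.879 = 6058.82.
Real gross regional product 2016 = 6658.4 / 1.264 = 5267.72.
Real growth = 5267.72 / 6058.82 − 1 = -0.1306.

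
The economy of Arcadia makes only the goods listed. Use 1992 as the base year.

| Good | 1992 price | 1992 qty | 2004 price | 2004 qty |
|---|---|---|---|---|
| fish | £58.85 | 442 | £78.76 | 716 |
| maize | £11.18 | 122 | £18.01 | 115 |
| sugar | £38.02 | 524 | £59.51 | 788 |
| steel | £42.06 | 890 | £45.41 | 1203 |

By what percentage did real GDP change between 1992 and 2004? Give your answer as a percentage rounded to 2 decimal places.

46.32%

Real GDP 1992 = Nominal GDP 1992 = 58.85·442 + 11.18·122 + 38.02·524 + 42.06·890 = 84731.54.
Real GDP 2004 (at 1992 prices) = 58.85·716 + 11.18·115 + 38.02·788 + 42.06·1203 = 123980.24.
Real growth = 123980.24/84731.54 − 1 = 0.4632.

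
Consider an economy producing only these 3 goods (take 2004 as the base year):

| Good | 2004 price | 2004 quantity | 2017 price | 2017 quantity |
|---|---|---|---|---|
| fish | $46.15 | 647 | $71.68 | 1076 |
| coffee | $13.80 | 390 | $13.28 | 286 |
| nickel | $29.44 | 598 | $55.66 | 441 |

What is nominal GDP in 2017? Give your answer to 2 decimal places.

$105471.82

Nominal GDP 2017 = Σ (p_2017 × q_2017) = 71.68·1076 + 13.28·286 + 55.66·441 = 105471.82.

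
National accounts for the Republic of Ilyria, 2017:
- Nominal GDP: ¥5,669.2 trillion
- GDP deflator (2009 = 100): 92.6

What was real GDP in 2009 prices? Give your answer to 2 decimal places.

Real GDP = Nominal / (GDP deflator/100) = 5669.2 / 0.926 = 6122.25.

¥6,122.25 trillion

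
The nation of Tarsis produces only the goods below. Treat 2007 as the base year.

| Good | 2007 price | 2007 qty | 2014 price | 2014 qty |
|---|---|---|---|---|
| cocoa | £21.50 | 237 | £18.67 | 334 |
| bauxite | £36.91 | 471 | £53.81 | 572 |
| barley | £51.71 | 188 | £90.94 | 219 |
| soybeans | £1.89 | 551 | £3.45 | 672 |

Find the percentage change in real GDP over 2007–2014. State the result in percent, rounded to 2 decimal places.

Real GDP 2007 = Nominal GDP 2007 = 21.50·237 + 36.91·471 + 51.71·188 + 1.89·551 = 33242.98.
Real GDP 2014 (at 2007 prices) = 21.50·334 + 36.91·572 + 51.71·219 + 1.89·672 = 40888.09.
Real growth = 40888.09/33242.98 − 1 = 0.2300.

23.00%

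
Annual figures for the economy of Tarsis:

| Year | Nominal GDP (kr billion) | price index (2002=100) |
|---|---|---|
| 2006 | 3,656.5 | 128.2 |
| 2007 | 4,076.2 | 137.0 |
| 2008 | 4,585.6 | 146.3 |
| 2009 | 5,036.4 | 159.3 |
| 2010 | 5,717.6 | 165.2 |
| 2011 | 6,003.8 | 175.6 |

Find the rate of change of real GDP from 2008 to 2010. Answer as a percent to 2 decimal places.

10.42%

Real GDP 2008 = 4585.6/1.463 = 3134.38.
Real GDP 2010 = 5717.6/1.652 = 3461.02.
Change = 3461.02/3134.38 − 1 = 0.1042.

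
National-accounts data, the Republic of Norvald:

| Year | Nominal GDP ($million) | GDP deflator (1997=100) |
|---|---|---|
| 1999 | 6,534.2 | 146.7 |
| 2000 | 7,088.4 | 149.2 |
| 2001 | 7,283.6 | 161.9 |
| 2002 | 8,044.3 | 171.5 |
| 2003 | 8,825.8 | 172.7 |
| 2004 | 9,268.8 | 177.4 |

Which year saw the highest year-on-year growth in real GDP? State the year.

2000: real = 7088.4/1.492 = 4750.94; growth vs 1999 (4454.12) = 6.66%.
2001: real = 7283.6/1.619 = 4498.83; growth vs 2000 (4750.94) = -5.31%.
2002: real = 8044.3/1.715 = 4690.55; growth vs 2001 (4498.83) = 4.26%.
2003: real = 8825.8/1.727 = 5110.48; growth vs 2002 (4690.55) = 8.95%.
2004: real = 9268.8/1.774 = 5224.80; growth vs 2003 (5110.48) = 2.24%.

2003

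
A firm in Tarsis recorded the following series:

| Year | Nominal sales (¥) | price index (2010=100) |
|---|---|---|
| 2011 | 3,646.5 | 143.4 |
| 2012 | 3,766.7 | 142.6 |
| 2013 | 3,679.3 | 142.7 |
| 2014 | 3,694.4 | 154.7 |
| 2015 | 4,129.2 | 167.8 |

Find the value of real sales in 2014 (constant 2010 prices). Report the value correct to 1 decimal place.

Real sales 2014 = 3694.4 / 1.547 = 2388.11.

¥2,388.1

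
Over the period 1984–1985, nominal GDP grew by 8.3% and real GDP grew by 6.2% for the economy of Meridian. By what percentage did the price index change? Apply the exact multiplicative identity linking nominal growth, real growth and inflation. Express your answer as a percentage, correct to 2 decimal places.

1.98%

(1 + g_nom) = (1 + g_real)(1 + π), so π = 1.0830 / 1.0620 − 1 = 0.01977.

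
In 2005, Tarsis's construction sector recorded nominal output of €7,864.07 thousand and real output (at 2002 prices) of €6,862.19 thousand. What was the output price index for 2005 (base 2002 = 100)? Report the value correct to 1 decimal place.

output price index = (Nominal / Real) × 100 = 7864.07 / 6862.19 × 100 = 114.60.

114.6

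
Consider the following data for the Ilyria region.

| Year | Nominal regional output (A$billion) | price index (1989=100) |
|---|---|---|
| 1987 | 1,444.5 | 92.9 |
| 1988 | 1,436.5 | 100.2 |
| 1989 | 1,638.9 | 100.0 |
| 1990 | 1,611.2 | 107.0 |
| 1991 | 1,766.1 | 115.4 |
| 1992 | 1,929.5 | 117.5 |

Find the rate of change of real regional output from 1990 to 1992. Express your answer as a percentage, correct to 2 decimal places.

9.05%

Real regional output 1990 = 1611.2/1.070 = 1505.79.
Real regional output 1992 = 1929.5/1.175 = 1642.13.
Change = 1642.13/1505.79 − 1 = 0.0905.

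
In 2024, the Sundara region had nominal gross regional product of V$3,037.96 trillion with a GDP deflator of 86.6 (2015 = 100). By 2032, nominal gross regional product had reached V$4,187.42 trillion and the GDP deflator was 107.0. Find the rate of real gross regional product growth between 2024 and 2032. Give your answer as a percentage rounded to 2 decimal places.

11.56%

Real gross regional product 2024 = 3037.96 / 0.866 = 3508.04.
Real gross regional product 2032 = 4187.42 / 1.070 = 3913.48.
Real growth = 3913.48 / 3508.04 − 1 = 0.1156.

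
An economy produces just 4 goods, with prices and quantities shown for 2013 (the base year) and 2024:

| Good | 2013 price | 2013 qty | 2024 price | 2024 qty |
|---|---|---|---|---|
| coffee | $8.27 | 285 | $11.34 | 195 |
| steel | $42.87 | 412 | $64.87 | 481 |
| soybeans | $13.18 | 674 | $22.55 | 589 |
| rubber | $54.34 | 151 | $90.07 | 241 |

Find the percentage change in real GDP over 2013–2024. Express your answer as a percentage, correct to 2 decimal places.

Real GDP 2013 = Nominal GDP 2013 = 8.27·285 + 42.87·412 + 13.18·674 + 54.34·151 = 37108.05.
Real GDP 2024 (at 2013 prices) = 8.27·195 + 42.87·481 + 13.18·589 + 54.34·241 = 43092.08.
Real growth = 43092.08/37108.05 − 1 = 0.1613.

16.13%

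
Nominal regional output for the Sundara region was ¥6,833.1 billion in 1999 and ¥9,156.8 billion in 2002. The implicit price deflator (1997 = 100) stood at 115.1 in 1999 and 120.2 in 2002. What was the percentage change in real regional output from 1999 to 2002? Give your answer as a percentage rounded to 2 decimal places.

Real regional output 1999 = 6833.1 / 1.151 = 5936.66.
Real regional output 2002 = 9156.8 / 1.202 = 7617.97.
Real growth = 7617.97 / 5936.66 − 1 = 0.2832.

28.32%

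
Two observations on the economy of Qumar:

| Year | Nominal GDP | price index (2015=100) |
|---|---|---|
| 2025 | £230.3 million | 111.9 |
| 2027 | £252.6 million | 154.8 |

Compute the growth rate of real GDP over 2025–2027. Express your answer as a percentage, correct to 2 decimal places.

Real GDP 2025 = 230.3 / 1.119 = 205.81.
Real GDP 2027 = 252.6 / 1.548 = 163.18.
Real growth = 163.18 / 205.81 − 1 = -0.2071.

-20.71%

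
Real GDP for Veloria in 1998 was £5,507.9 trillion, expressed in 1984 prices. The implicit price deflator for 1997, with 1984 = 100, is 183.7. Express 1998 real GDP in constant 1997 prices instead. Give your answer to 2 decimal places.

Real GDP in 1997 prices = Real GDP in 1984 prices × (P_1997/P_1984) = 5507.9 × 1.837 = 10118.01.

£10,118.01 trillion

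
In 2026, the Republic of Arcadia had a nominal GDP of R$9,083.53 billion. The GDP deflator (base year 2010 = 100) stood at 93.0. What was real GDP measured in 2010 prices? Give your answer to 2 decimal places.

R$9,767.24 billion

Real GDP = Nominal / (GDP deflator/100) = 9083.53 / 0.930 = 9767.24.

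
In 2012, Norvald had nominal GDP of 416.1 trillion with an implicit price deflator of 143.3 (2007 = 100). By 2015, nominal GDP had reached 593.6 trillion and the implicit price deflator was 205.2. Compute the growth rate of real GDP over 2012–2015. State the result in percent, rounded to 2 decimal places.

-0.38%

Deflate each year: 2012 → 416.1/1.433 = 290.37; 2015 → 593.6/2.052 = 289.28.
So real GDP changed by 289.28/290.37 − 1 = -0.0038, i.e. -0.38%.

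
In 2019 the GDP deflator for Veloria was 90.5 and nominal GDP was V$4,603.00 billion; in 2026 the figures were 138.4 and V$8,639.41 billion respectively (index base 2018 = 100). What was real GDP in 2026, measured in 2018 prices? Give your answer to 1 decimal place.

V$6,242.3 billion

Real GDP = Nominal / (GDP deflator/100) = 8639.41 / 1.384 = 6242.35.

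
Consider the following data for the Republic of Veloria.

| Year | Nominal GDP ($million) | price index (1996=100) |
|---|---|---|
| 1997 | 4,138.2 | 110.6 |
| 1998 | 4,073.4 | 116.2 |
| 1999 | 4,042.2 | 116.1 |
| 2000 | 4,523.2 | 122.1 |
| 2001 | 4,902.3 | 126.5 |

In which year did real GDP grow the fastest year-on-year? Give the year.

1998: real = 4073.4/1.162 = 3505.51; growth vs 1997 (3741.59) = -6.31%.
1999: real = 4042.2/1.161 = 3481.65; growth vs 1998 (3505.51) = -0.68%.
2000: real = 4523.2/1.221 = 3704.50; growth vs 1999 (3481.65) = 6.40%.
2001: real = 4902.3/1.265 = 3875.34; growth vs 2000 (3704.50) = 4.61%.

2000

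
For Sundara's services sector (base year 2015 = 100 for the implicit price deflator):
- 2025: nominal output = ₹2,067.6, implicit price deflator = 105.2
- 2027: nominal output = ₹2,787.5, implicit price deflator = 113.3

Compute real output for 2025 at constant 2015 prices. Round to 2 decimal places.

Real output = Nominal / (implicit price deflator/100) = 2067.6 / 1.052 = 1965.40.

₹1,965.40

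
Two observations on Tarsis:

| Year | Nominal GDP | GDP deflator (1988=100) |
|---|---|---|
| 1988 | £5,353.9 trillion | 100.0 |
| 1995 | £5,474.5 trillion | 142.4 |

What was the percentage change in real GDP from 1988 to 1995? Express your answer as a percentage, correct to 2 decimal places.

Real GDP 1988 = 5353.9 / 1.000 = 5353.90.
Real GDP 1995 = 5474.5 / 1.424 = 3844.45.
Real growth = 3844.45 / 5353.90 − 1 = -0.2819.

-28.19%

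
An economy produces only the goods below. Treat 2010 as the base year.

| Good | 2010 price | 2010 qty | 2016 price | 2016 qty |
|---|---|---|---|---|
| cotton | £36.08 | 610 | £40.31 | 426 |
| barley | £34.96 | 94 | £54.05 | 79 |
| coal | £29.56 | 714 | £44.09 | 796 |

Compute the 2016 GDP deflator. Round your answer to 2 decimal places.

Nominal GDP 2016 = 40.31·426 + 54.05·79 + 44.09·796 = 56537.65.
Real GDP 2016 (at 2010 prices) = 36.08·426 + 34.96·79 + 29.56·796 = 41661.68.
Deflator = Nominal/Real × 100 = 56537.65/41661.68 × 100 = 135.707.

135.71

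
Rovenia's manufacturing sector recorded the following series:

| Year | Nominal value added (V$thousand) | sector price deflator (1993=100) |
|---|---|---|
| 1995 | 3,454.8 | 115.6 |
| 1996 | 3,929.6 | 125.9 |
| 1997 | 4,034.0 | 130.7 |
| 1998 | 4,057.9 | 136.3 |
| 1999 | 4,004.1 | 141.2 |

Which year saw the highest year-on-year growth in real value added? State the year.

1996

1996: real = 3929.6/1.259 = 3121.21; growth vs 1995 (2988.58) = 4.44%.
1997: real = 4034.0/1.307 = 3086.46; growth vs 1996 (3121.21) = -1.11%.
1998: real = 4057.9/1.363 = 2977.18; growth vs 1997 (3086.46) = -3.54%.
1999: real = 4004.1/1.412 = 2835.76; growth vs 1998 (2977.18) = -4.75%.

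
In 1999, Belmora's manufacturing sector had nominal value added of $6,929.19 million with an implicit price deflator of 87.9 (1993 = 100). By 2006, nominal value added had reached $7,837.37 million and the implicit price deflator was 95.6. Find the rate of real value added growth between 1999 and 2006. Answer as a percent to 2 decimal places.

Deflate each year: 1999 → 6929.19/0.879 = 7883.04; 2006 → 7837.37/0.956 = 8198.09.
So real value added changed by 8198.09/7883.04 − 1 = 0.0400, i.e. 4.00%.

4.00%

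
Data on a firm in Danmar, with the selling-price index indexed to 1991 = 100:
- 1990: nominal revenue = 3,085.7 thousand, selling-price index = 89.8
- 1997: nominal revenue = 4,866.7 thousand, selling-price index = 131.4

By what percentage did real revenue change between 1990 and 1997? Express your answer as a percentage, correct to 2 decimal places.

7.79%

Real revenue 1990 = 3085.7 / 0.898 = 3436.19.
Real revenue 1997 = 4866.7 / 1.314 = 3703.73.
Real growth = 3703.73 / 3436.19 − 1 = 0.0779.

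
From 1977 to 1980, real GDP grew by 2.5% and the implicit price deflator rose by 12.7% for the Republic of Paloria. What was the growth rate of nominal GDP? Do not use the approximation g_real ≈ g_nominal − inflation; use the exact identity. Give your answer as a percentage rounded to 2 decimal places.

15.52%

(1 + g_nom) = (1 + g_real)(1 + π) = 1.0250 × 1.1270 = 1.15518.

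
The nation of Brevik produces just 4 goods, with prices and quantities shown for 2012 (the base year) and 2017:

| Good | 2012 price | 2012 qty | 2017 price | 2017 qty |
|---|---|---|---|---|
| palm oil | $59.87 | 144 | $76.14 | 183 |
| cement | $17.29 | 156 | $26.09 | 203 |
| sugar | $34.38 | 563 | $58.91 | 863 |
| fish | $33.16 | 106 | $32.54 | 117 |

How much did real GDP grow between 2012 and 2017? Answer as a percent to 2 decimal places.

40.44%

Real GDP 2012 = Nominal GDP 2012 = 59.87·144 + 17.29·156 + 34.38·563 + 33.16·106 = 34189.42.
Real GDP 2017 (at 2012 prices) = 59.87·183 + 17.29·203 + 34.38·863 + 33.16·117 = 48015.74.
Real growth = 48015.74/34189.42 − 1 = 0.4044.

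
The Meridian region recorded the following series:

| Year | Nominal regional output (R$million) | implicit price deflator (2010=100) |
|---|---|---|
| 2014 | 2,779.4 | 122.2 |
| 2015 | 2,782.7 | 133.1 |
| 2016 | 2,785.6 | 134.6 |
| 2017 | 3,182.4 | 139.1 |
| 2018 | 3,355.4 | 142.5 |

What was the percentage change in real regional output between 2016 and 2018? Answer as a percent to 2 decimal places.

13.78%

Real regional output 2016 = 2785.6/1.346 = 2069.54.
Real regional output 2018 = 3355.4/1.425 = 2354.67.
Change = 2354.67/2069.54 − 1 = 0.1378.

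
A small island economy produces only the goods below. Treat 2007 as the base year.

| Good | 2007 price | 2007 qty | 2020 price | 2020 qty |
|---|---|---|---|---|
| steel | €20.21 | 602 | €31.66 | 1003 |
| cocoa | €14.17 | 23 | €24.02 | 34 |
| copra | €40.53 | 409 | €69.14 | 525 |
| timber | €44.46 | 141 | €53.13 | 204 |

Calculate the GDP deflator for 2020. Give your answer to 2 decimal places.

155.98

Nominal GDP 2020 = 31.66·1003 + 24.02·34 + 69.14·525 + 53.13·204 = 79708.68.
Real GDP 2020 (at 2007 prices) = 20.21·1003 + 14.17·34 + 40.53·525 + 44.46·204 = 51100.50.
Deflator = Nominal/Real × 100 = 79708.68/51100.50 × 100 = 155.984.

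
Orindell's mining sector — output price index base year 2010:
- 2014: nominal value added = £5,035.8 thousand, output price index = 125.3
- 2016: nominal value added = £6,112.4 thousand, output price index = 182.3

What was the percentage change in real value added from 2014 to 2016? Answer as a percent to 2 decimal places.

Real value added 2014 = 5035.8 / 1.253 = 4018.99.
Real value added 2016 = 6112.4 / 1.823 = 3352.93.
Real growth = 3352.93 / 4018.99 − 1 = -0.1657.

-16.57%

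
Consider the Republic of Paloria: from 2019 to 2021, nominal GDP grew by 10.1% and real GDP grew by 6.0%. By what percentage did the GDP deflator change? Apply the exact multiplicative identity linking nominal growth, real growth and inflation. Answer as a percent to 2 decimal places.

(1 + g_nom) = (1 + g_real)(1 + π), so π = 1.1010 / 1.0600 − 1 = 0.03868.

3.87%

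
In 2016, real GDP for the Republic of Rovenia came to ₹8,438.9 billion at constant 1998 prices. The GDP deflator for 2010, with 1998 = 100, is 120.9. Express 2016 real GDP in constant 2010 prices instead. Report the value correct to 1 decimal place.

₹10,202.6 billion

Real GDP in 2010 prices = Real GDP in 1998 prices × (P_2010/P_1998) = 8438.9 × 1.209 = 10202.63.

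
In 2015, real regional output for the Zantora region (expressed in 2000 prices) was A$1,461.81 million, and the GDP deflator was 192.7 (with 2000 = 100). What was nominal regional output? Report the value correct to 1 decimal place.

Nominal regional output = Real × (GDP deflator/100) = 1461.81 × 1.927 = 2816.91.

A$2,816.9 million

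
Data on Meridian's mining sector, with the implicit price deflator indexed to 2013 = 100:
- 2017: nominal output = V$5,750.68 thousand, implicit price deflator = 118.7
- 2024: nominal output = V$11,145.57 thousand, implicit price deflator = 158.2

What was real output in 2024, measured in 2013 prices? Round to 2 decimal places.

Real output = Nominal / (implicit price deflator/100) = 11145.57 / 1.582 = 7045.24.

V$7,045.24 thousand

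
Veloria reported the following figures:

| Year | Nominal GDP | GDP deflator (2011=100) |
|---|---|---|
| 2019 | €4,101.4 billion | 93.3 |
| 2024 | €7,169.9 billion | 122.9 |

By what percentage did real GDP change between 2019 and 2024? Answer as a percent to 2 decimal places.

32.71%

Real GDP 2019 = 4101.4 / 0.933 = 4395.93.
Real GDP 2024 = 7169.9 / 1.229 = 5833.93.
Real growth = 5833.93 / 4395.93 − 1 = 0.3271.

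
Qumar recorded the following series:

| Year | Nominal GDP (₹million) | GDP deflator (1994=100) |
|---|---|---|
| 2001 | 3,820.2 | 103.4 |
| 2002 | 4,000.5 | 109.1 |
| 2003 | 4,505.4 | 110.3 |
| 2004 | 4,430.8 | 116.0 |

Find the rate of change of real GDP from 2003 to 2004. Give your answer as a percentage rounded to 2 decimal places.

Real GDP 2003 = 4505.4/1.103 = 4084.68.
Real GDP 2004 = 4430.8/1.160 = 3819.66.
Change = 3819.66/4084.68 − 1 = -0.0649.

-6.49%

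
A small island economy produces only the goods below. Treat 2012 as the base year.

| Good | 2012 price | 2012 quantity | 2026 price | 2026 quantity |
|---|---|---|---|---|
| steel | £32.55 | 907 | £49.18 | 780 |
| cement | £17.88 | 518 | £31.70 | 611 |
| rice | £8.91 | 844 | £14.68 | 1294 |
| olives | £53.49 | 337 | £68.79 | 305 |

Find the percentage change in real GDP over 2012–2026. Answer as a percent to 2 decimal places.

Real GDP 2012 = Nominal GDP 2012 = 32.55·907 + 17.88·518 + 8.91·844 + 53.49·337 = 64330.86.
Real GDP 2026 (at 2012 prices) = 32.55·780 + 17.88·611 + 8.91·1294 + 53.49·305 = 64157.67.
Real growth = 64157.67/64330.86 − 1 = -0.0027.

-0.27%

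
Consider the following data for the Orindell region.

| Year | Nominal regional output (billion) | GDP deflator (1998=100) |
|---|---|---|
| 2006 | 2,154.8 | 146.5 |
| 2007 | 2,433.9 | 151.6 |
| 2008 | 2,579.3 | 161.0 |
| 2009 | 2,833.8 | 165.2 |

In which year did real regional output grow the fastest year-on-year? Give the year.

2007

2007: real = 2433.9/1.516 = 1605.47; growth vs 2006 (1470.85) = 9.15%.
2008: real = 2579.3/1.610 = 1602.05; growth vs 2007 (1605.47) = -0.21%.
2009: real = 2833.8/1.652 = 1715.38; growth vs 2008 (1602.05) = 7.07%.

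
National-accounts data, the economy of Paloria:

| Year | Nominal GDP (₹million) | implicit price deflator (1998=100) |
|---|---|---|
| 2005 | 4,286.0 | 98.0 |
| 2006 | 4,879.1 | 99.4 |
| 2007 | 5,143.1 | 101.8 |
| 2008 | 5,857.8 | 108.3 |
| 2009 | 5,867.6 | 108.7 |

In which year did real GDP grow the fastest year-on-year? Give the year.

2006

2006: real = 4879.1/0.994 = 4908.55; growth vs 2005 (4373.47) = 12.23%.
2007: real = 5143.1/1.018 = 5052.16; growth vs 2006 (4908.55) = 2.93%.
2008: real = 5857.8/1.083 = 5408.86; growth vs 2007 (5052.16) = 7.06%.
2009: real = 5867.6/1.087 = 5397.98; growth vs 2008 (5408.86) = -0.20%.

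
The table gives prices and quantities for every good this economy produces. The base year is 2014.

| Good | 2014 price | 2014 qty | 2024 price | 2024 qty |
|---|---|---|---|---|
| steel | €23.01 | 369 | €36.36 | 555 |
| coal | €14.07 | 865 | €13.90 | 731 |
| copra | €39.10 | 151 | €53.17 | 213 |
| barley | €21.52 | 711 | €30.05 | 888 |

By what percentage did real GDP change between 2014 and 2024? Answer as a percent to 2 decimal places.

20.61%

Real GDP 2014 = Nominal GDP 2014 = 23.01·369 + 14.07·865 + 39.10·151 + 21.52·711 = 41866.06.
Real GDP 2024 (at 2014 prices) = 23.01·555 + 14.07·731 + 39.10·213 + 21.52·888 = 50493.78.
Real growth = 50493.78/41866.06 − 1 = 0.2061.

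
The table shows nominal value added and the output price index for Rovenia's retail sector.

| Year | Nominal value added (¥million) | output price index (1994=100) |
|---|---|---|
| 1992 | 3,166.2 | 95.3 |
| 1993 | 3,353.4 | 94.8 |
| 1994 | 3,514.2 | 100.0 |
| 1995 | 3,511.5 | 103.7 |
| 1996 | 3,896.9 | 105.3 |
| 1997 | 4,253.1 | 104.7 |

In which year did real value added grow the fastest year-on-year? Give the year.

1993: real = 3353.4/0.948 = 3537.34; growth vs 1992 (3322.35) = 6.47%.
1994: real = 3514.2/1.000 = 3514.20; growth vs 1993 (3537.34) = -0.65%.
1995: real = 3511.5/1.037 = 3386.21; growth vs 1994 (3514.20) = -3.64%.
1996: real = 3896.9/1.053 = 3700.76; growth vs 1995 (3386.21) = 9.29%.
1997: real = 4253.1/1.047 = 4062.18; growth vs 1996 (3700.76) = 9.77%.

1997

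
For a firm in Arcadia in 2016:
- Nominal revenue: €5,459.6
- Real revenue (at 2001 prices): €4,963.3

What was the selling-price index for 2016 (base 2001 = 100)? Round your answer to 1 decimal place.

selling-price index = (Nominal / Real) × 100 = 5459.6 / 4963.3 × 100 = 110.00.

110.0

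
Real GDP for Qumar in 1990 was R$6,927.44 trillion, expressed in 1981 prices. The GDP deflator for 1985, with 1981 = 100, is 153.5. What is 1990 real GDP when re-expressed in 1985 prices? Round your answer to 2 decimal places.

Real GDP in 1985 prices = Real GDP in 1981 prices × (P_1985/P_1981) = 6927.44 × 1.535 = 10633.62.

R$10,633.62 trillion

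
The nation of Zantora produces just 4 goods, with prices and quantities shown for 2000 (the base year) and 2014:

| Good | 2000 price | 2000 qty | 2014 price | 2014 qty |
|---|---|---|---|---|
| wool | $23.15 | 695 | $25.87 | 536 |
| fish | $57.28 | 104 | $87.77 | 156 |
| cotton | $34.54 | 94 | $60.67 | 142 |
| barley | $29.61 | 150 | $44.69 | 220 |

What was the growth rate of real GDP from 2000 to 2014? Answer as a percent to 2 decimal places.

Real GDP 2000 = Nominal GDP 2000 = 23.15·695 + 57.28·104 + 34.54·94 + 29.61·150 = 29734.63.
Real GDP 2014 (at 2000 prices) = 23.15·536 + 57.28·156 + 34.54·142 + 29.61·220 = 32762.96.
Real growth = 32762.96/29734.63 − 1 = 0.1018.

10.18%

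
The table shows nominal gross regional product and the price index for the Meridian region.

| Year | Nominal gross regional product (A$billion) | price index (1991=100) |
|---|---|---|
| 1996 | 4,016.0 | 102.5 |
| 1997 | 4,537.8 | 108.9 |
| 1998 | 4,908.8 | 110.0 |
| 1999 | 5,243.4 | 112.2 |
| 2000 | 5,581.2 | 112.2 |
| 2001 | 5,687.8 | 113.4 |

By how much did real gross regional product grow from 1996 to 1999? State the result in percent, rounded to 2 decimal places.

Real gross regional product 1996 = 4016.0/1.025 = 3918.05.
Real gross regional product 1999 = 5243.4/1.122 = 4673.26.
Change = 4673.26/3918.05 − 1 = 0.1928.

19.28%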